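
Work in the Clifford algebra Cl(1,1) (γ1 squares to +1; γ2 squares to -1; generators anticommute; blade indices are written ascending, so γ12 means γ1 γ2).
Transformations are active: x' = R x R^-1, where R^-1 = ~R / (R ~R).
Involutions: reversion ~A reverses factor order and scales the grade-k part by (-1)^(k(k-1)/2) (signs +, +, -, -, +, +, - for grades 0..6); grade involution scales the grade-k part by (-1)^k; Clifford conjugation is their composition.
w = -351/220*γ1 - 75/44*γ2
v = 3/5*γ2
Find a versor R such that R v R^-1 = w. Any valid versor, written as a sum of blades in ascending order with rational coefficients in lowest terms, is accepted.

Take R = v + w = -351/220*γ1 - 243/220*γ2. Because q(v) = q(w) = -9/25, conjugation by R sends v exactly to w.
Answer: -351/220*γ1 - 243/220*γ2


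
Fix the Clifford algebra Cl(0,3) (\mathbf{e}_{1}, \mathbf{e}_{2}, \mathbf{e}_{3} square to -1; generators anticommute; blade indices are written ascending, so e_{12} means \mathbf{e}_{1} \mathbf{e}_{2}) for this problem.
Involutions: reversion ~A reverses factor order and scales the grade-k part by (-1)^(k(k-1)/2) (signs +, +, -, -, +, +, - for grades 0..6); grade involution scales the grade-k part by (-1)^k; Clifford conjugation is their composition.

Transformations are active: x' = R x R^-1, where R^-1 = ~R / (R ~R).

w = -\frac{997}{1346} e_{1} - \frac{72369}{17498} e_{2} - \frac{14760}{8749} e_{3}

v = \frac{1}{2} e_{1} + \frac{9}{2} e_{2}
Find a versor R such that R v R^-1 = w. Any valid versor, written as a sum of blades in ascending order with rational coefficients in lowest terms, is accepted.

Sketch: the shared square -\frac{41}{2} makes R = v + w = -\frac{162}{673} e_{1} + \frac{3186}{8749} e_{2} - \frac{14760}{8749} e_{3} the natural versor; its sandwich fixes that direction, negates (v - w)/2, and sends v to w.
Answer: -\frac{162}{673} e_{1} + \frac{3186}{8749} e_{2} - \frac{14760}{8749} e_{3}


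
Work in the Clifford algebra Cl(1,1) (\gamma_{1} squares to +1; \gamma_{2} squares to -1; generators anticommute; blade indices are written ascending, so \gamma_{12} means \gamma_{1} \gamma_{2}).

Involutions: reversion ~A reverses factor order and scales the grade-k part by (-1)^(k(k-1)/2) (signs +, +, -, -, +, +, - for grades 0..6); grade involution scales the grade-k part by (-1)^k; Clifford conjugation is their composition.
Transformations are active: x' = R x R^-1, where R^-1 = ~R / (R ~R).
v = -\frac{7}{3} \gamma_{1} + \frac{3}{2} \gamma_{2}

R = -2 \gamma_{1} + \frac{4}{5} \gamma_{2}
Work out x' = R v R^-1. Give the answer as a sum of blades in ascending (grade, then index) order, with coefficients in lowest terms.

~R = -2 \gamma_{1} + \frac{4}{5} \gamma_{2}, and R ~R = \frac{84}{25}, so R^-1 = ~R / (\frac{84}{25}).
R v = \frac{52}{15} - \frac{17}{15} \gamma_{12}
Answer: -\frac{113}{63} \gamma_{1} + \frac{19}{126} \gamma_{2}


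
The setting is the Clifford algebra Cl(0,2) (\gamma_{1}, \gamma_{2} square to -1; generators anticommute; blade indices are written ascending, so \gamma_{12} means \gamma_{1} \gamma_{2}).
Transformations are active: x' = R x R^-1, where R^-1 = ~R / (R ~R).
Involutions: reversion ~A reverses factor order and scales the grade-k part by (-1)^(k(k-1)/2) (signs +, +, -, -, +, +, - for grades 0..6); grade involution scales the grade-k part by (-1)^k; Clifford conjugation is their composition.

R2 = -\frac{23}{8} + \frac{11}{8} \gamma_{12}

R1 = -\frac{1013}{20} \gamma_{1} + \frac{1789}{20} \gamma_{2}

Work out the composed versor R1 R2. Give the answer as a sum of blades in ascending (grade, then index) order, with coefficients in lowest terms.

Distribute over the terms of R1 (each basis-blade product reordered to ascending indices, repeated generators contracted through their squares):
(-\frac{1013}{20} \gamma_{1}) R2 = \frac{23299}{160} \gamma_{1} + \frac{11143}{160} \gamma_{2}
(\frac{1789}{20} \gamma_{2}) R2 = \frac{19679}{160} \gamma_{1} - \frac{41147}{160} \gamma_{2}
Summing the partial products and collecting blades:
Answer: \frac{21489}{80} \gamma_{1} - \frac{7501}{40} \gamma_{2}


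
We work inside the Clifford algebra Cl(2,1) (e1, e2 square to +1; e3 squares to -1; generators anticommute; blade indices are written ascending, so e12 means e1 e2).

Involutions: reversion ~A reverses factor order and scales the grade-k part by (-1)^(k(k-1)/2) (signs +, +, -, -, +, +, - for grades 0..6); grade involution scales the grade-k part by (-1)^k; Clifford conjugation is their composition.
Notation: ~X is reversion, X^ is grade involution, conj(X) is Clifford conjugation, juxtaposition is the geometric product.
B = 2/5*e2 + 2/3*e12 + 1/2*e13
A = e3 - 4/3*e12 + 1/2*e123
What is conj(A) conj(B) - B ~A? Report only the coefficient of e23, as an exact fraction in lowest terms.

first term: 8/9 - 1/30*e1 + 1/4*e2 + 1/3*e3 + 1/5*e13 + 4/15*e23 + 2/3*e123
second term: -8/9 - 31/30*e1 + 1/4*e2 + 1/3*e3 + 1/5*e13 + 16/15*e23 + 2/3*e123
Answer: -4/5


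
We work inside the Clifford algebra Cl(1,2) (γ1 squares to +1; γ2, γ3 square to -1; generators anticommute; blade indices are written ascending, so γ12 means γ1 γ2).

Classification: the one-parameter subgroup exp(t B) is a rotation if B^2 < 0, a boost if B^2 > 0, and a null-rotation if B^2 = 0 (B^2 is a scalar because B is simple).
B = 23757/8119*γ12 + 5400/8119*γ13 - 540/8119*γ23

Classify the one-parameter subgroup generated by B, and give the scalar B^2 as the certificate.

B^2 term by term: the squares give (23757/8119)^2*(γ12)^2 + (5400/8119)^2*(γ13)^2 + (-540/8119)^2*(γ23)^2 = 564395049/65918161*(+1) + 29160000/65918161*(+1) + 291600/65918161*(-1) = 9 (each basis 2-blade squares to minus the product of its generators' squares); cross terms between blades sharing an index anticommute and cancel. So B^2 = 9.
Answer: boost, certificate B^2 = 9. Key observation: B^2 = 9 is a conjugation invariant, so its sign decides the class regardless of the surface form of B.


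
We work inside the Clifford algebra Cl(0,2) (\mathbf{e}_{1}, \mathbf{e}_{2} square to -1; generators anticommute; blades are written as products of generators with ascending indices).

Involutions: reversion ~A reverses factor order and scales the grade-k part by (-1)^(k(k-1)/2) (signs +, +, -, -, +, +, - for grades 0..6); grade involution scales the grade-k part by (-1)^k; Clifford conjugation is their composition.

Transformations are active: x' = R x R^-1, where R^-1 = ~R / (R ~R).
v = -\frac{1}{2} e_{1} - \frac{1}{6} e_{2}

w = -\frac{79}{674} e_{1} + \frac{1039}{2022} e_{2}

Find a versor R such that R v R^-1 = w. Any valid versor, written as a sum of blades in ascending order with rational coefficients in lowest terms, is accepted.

Why this works: both vectors square to -\frac{5}{18}, so q(v) = q(w) and R = v + w = -\frac{208}{337} e_{1} + \frac{117}{337} e_{2} carries v to w — its own direction survives, the complement (v - w)/2 flips.
Answer: -\frac{208}{337} e_{1} + \frac{117}{337} e_{2}


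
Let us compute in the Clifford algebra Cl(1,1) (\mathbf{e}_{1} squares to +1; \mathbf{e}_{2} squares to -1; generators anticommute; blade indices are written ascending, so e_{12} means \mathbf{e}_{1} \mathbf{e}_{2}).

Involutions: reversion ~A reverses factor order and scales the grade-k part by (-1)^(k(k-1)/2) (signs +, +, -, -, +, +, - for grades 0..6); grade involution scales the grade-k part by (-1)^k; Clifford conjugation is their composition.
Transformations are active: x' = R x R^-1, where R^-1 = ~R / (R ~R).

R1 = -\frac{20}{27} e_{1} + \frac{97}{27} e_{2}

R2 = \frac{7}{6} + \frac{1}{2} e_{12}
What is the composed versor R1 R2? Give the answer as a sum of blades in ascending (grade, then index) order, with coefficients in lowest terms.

Distribute over the terms of R1 (each basis-blade product reordered to ascending indices, repeated generators contracted through their squares):
(-\frac{20}{27} e_{1}) R2 = -\frac{70}{81} e_{1} - \frac{10}{27} e_{2}
(\frac{97}{27} e_{2}) R2 = \frac{97}{54} e_{1} + \frac{679}{162} e_{2}
Summing the partial products and collecting blades:
Answer: \frac{151}{162} e_{1} + \frac{619}{162} e_{2}


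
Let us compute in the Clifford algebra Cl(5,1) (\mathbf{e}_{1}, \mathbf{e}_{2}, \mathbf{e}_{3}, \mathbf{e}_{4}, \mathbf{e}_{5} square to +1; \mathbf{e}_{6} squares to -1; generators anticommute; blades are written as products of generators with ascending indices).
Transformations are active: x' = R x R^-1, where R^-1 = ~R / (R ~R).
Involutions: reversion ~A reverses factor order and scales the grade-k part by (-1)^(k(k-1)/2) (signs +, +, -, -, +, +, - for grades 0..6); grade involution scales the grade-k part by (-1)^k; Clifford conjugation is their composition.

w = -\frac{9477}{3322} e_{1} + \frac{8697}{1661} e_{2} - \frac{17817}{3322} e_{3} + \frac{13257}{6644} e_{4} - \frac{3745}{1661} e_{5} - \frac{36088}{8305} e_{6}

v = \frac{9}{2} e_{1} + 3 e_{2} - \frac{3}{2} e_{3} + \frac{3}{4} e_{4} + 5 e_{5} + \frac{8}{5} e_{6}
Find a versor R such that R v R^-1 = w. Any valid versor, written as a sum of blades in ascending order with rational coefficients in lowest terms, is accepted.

Sketch: the shared square \frac{21801}{400} makes R = v + w = \frac{2736}{1661} e_{1} + \frac{13680}{1661} e_{2} - \frac{11400}{1661} e_{3} + \frac{4560}{1661} e_{4} + \frac{4560}{1661} e_{5} - \frac{4560}{1661} e_{6} the natural versor; its sandwich fixes that direction, negates (v - w)/2, and sends v to w.
Answer: \frac{2736}{1661} e_{1} + \frac{13680}{1661} e_{2} - \frac{11400}{1661} e_{3} + \frac{4560}{1661} e_{4} + \frac{4560}{1661} e_{5} - \frac{4560}{1661} e_{6}


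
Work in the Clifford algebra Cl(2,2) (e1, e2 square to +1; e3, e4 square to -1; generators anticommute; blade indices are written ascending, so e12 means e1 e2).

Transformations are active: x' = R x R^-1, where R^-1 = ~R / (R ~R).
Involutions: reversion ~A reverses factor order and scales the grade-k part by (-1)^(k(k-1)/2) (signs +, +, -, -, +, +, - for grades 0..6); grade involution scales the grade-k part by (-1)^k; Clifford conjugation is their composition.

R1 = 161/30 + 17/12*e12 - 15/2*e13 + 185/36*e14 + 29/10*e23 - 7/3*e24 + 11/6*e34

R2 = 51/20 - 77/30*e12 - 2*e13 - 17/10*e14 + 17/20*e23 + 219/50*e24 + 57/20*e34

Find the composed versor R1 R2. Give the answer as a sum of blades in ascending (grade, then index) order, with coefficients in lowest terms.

Distribute over the grade parts of R1 (each basis-blade product reordered to ascending indices, repeated generators contracted through their squares):
<R1>_0 (= 161/30) R2 = 2737/200 - 12397/900*e12 - 161/15*e13 - 2737/300*e14 + 2737/600*e23 + 11753/500*e24 + 3059/200*e34
<R1>_2 (= 17/12*e12 - 15/2*e13 + 185/36*e14 + 29/10*e23 - 7/3*e24 + 11/6*e34) R2 = -77/25 + 5179/240*e12 + 1457/200*e13 + 111703/3600*e14 + 8879/600*e23 - 63283/2700*e24 - 297343/9000*e34 + 4043/150*e1234
Summing the partial products and collecting blades:
Answer: 2121/200 + 28097/3600*e12 - 2069/600*e13 + 78859/3600*e14 + 484/25*e23 + 229/3375*e24 - 19961/1125*e34 + 4043/150*e1234


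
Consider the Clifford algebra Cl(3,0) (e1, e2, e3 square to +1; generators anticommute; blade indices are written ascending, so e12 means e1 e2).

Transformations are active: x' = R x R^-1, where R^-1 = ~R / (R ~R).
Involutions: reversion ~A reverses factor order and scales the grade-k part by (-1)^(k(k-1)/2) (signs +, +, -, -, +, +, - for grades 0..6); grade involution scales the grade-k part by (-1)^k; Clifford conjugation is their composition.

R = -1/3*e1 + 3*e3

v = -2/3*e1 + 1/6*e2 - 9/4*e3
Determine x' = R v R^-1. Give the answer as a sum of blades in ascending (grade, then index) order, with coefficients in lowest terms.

~R = -1/3*e1 + 3*e3, and R ~R = 82/9, so R^-1 = ~R / (82/9).
R v = -235/36 - 1/18*e12 + 11/4*e13 - 1/2*e23
Answer: 563/492*e1 - 1/6*e2 - 84/41*e3


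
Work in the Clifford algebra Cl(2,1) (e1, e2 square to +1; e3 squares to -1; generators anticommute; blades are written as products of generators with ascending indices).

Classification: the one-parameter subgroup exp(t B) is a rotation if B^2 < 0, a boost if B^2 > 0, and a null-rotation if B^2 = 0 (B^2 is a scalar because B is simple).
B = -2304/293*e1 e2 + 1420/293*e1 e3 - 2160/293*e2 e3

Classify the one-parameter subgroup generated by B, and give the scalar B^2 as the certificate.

B^2 term by term: the squares give (-2304/293)^2*(e1 e2)^2 + (1420/293)^2*(e1 e3)^2 + (-2160/293)^2*(e2 e3)^2 = 5308416/85849*(-1) + 2016400/85849*(+1) + 4665600/85849*(+1) = 16 (each basis 2-blade squares to minus the product of its generators' squares); cross terms between blades sharing an index anticommute and cancel. So B^2 = 16.
Answer: boost, certificate B^2 = 16. Note: conjugating B changes its blade decomposition but never the scalar B^2 = 16, whose sign settles the classification.


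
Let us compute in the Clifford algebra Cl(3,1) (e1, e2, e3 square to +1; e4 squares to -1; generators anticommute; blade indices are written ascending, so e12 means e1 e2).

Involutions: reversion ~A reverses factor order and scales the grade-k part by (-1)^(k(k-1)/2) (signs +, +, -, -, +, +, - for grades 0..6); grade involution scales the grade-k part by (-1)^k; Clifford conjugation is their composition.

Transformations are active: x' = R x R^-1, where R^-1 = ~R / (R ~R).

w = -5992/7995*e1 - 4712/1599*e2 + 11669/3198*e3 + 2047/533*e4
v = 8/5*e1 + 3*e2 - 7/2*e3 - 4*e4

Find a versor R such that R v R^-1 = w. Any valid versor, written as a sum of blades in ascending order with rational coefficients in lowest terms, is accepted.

Construction: equal norms (both 781/100) license R = v + w = 1360/1599*e1 + 85/1599*e2 + 238/1599*e3 - 85/533*e4 — nothing changes along that direction, while (v - w)/2 changes sign, so v maps onto w.
Answer: 1360/1599*e1 + 85/1599*e2 + 238/1599*e3 - 85/533*e4


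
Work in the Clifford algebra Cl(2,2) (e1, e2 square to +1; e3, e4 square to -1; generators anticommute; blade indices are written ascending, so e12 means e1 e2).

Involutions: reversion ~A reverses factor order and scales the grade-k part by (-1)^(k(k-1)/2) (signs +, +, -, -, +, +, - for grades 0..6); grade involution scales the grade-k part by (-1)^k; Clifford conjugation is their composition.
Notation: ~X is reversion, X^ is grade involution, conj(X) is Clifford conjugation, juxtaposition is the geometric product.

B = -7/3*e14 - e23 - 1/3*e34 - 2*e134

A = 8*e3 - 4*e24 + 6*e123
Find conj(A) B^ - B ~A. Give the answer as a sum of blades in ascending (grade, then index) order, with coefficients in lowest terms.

first term: -6*e1 + 8*e2 - 8/3*e4 + 28/3*e12 - 16*e14 - 4/3*e23 - 12*e24 - 4*e34 + 8*e123 + 2*e124 - 56/3*e134 - 14*e234
second term: 6*e1 + 8*e2 - 8/3*e4 - 28/3*e12 - 16*e14 + 4/3*e23 + 12*e24 + 4*e34 + 8*e123 + 2*e124 + 56/3*e134 - 14*e234
Answer: -12*e1 + 56/3*e12 - 8/3*e23 - 24*e24 - 8*e34 - 112/3*e134


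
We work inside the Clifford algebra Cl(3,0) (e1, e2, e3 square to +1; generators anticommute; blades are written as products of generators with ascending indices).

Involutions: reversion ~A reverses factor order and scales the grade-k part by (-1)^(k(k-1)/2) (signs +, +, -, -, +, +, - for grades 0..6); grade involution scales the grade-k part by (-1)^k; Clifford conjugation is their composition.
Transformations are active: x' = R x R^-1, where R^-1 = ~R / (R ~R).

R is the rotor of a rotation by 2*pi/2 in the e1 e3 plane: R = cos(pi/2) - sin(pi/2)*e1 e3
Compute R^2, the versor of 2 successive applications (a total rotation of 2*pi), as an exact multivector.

Rotor phase runs at HALF the rotation angle; powers of one rotor simply add phase, so after 2 steps in e1 e3 the phase is 2*pi/2 = pi and R^2 = cos(pi) - sin(pi)*e1 e3.
cos(pi) = -1 and sin(pi) = 0, so R^2 = -1. The total rotation 2*pi is 1 full turn, so every vector returns to itself, yet the rotor is -1, on the OTHER sheet of the double cover (an odd number of 2*pi turns).
Answer: -1


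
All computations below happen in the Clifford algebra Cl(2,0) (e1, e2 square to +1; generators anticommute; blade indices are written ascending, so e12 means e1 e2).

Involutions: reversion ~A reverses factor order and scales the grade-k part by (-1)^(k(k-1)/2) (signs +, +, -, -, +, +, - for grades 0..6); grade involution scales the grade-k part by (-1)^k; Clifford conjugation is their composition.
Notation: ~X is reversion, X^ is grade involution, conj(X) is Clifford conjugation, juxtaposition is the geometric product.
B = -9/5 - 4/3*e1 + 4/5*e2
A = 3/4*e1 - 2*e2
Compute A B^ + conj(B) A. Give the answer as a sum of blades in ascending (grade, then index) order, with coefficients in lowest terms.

first term: 13/5 - 27/20*e1 + 18/5*e2 + 31/15*e12
second term: 13/5 - 27/20*e1 + 18/5*e2 - 31/15*e12
Answer: 26/5 - 27/10*e1 + 36/5*e2


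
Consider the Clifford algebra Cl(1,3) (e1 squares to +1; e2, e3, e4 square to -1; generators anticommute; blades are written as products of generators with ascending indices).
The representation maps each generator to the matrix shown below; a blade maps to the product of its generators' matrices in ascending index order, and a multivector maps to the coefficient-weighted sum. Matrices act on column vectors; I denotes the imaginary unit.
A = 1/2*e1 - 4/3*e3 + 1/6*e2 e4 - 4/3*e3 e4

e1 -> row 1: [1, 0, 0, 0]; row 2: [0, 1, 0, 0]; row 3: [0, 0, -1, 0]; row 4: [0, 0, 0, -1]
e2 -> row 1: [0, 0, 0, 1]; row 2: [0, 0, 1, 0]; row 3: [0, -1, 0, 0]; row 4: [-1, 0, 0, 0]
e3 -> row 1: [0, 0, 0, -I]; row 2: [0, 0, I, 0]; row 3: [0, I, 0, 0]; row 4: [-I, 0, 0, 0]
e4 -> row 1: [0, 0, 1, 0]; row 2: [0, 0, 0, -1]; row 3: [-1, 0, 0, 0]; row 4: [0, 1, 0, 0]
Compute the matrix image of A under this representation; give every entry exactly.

Bivector images (products of the table entries): rho(e2 e4) = rho(e2)rho(e4) = row 1: [0, 1, 0, 0]; row 2: [-1, 0, 0, 0]; row 3: [0, 0, 0, 1]; row 4: [0, 0, -1, 0]; rho(e3 e4) = rho(e3)rho(e4) = row 1: [0, -I, 0, 0]; row 2: [-I, 0, 0, 0]; row 3: [0, 0, 0, -I]; row 4: [0, 0, -I, 0].
M = (1/2)*rho(e1) + (-4/3)*rho(e3) + (1/6)*rho(e2 e4) + (-4/3)*rho(e3 e4), summed entrywise:
Answer: row 1: [1/2, 1/6 + 4*I/3, 0, 4*I/3]; row 2: [-1/6 + 4*I/3, 1/2, -4*I/3, 0]; row 3: [0, -4*I/3, -1/2, 1/6 + 4*I/3]; row 4: [4*I/3, 0, -1/6 + 4*I/3, -1/2]


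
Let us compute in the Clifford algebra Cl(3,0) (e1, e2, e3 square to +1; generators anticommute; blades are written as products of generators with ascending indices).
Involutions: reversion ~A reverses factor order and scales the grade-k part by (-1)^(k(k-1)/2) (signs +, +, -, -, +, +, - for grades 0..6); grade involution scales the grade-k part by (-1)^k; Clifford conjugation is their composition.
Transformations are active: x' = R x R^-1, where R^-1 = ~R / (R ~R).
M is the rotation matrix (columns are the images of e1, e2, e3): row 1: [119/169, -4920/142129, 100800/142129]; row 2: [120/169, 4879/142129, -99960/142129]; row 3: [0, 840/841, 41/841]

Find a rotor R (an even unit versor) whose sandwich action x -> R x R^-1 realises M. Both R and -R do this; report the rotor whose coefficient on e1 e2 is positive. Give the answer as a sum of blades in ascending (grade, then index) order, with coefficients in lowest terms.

Method: write R = a + b12*e1 e2 + b13*e1 e3 + b23*e2 e3 with a^2 + b12^2 + b13^2 + b23^2 = 1 (so R^-1 = ~R). Expanding the columns R e_j ~R gives tr M = 4a^2 - 1 and, from the antisymmetric part, M21 - M12 = -4a*b12, M13 - M31 = 4a*b13, M32 - M23 = -4a*b23.
Here tr M = 111887/142129, so a^2 = (1 + tr M)/4 = 63504/142129 and a = ±252/377. Taking a = 252/377: M21 - M12 = 105840/142129, M13 - M31 = 100800/142129, M32 - M23 = 241920/142129, giving b12 = -105/377, b13 = 100/377, b23 = -240/377, i.e. R = 252/377 - 105/377*e1 e2 + 100/377*e1 e3 - 240/377*e2 e3.
Its e1 e2 coefficient is negative, so report the other preimage -R.
Answer: -252/377 + 105/377*e1 e2 - 100/377*e1 e3 + 240/377*e2 e3. Recall the cover is two-to-one: with M of trace 111887/142129, both preimages act alike, and the stated e1 e2 sign chooses the sheet.


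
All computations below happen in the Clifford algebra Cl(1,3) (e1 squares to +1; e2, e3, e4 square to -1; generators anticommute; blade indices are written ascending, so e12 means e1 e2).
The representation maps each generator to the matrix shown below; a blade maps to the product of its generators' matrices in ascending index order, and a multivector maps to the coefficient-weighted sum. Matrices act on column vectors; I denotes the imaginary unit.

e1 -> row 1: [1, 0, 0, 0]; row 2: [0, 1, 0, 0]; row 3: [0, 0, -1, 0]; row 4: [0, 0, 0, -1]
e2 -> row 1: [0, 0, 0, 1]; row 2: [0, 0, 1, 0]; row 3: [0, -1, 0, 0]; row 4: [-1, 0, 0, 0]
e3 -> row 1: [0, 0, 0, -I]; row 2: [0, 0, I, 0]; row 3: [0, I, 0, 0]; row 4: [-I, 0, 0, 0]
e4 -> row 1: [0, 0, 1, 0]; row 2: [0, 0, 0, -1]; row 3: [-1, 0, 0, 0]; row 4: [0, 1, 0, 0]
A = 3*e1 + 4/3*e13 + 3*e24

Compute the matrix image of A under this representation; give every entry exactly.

Bivector images (products of the table entries): rho(e13) = rho(e1)rho(e3) = row 1: [0, 0, 0, -I]; row 2: [0, 0, I, 0]; row 3: [0, -I, 0, 0]; row 4: [I, 0, 0, 0]; rho(e24) = rho(e2)rho(e4) = row 1: [0, 1, 0, 0]; row 2: [-1, 0, 0, 0]; row 3: [0, 0, 0, 1]; row 4: [0, 0, -1, 0].
M = (3)*rho(e1) + (4/3)*rho(e13) + (3)*rho(e24), summed entrywise:
Answer: row 1: [3, 3, 0, -4*I/3]; row 2: [-3, 3, 4*I/3, 0]; row 3: [0, -4*I/3, -3, 3]; row 4: [4*I/3, 0, -3, -3]


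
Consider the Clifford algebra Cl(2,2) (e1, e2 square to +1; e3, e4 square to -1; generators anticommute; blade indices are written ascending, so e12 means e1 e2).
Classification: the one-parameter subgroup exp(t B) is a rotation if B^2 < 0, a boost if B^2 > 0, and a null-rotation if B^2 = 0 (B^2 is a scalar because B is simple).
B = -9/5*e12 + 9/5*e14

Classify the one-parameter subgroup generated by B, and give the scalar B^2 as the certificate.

B^2 term by term: the squares give (-9/5)^2*(e12)^2 + (9/5)^2*(e14)^2 = 81/25*(-1) + 81/25*(+1) = 0 (each basis 2-blade squares to minus the product of its generators' squares); cross terms between blades sharing an index anticommute and cancel. So B^2 = 0.
Answer: null-rotation, certificate B^2 = 0. The class reads off the invariant scalar 0 directly.


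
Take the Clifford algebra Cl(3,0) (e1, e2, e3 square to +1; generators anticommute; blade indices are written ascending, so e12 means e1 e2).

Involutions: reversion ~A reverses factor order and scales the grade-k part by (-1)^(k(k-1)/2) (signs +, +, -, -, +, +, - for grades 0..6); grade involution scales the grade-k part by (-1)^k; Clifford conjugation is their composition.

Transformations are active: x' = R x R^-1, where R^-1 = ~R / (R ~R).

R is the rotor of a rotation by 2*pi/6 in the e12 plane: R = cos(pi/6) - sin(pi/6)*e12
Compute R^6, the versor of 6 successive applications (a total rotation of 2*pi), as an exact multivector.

Half-angle bookkeeping: 6 applications in e12 add up to rotor phase 6*pi/6 = pi, so R^6 = cos(pi) - sin(pi)*e12.
cos(pi) = -1 and sin(pi) = 0, so R^6 = -1. The total rotation 2*pi is 1 full turn, so every vector returns to itself, yet the rotor is -1, on the OTHER sheet of the double cover (an odd number of 2*pi turns).
Answer: -1


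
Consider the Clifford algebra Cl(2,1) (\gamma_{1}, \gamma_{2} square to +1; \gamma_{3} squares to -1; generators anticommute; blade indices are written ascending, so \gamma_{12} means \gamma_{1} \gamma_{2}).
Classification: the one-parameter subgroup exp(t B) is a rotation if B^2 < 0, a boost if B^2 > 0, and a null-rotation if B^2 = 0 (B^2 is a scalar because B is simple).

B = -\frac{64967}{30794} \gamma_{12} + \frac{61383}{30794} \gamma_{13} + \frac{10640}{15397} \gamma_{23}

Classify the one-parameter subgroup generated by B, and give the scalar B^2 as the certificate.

B^2 term by term: the squares give (-\frac{64967}{30794})^2*(\gamma_{12})^2 + (\frac{61383}{30794})^2*(\gamma_{13})^2 + (\frac{10640}{15397})^2*(\gamma_{23})^2 = \frac{4220711089}{948270436}*(-1) + \frac{3767872689}{948270436}*(+1) + \frac{113209600}{237067609}*(+1) = 0 (each basis 2-blade squares to minus the product of its generators' squares); cross terms between blades sharing an index anticommute and cancel. So B^2 = 0.
Answer: null-rotation, certificate B^2 = 0. The class reads off the invariant scalar 0 directly.


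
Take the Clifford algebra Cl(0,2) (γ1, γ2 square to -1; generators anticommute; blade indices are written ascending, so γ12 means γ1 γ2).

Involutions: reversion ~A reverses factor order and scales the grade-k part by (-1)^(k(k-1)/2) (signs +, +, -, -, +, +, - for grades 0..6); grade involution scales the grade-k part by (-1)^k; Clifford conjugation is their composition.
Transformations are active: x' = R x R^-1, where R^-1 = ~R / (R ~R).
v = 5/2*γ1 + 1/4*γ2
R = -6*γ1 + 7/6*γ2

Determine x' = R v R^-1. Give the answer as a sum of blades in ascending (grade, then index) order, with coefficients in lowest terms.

~R = -6*γ1 + 7/6*γ2, and R ~R = -1345/36, so R^-1 = ~R / (-1345/36).
R v = 353/24 - 53/12*γ12
Answer: 5983/2690*γ1 - 6287/5380*γ2


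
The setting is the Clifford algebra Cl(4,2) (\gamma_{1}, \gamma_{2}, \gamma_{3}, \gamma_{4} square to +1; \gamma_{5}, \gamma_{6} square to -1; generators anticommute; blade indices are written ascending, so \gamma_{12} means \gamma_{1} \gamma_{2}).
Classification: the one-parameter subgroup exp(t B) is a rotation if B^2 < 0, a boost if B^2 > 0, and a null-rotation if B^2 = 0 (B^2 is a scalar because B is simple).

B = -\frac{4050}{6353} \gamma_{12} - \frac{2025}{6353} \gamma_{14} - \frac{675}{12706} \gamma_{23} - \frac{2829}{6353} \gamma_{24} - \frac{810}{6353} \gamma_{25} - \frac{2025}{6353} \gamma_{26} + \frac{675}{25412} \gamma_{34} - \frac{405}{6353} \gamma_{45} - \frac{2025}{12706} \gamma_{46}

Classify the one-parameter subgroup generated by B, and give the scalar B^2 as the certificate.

B^2 term by term: the squares give (-\frac{4050}{6353})^2*(\gamma_{12})^2 + (-\frac{2025}{6353})^2*(\gamma_{14})^2 + (-\frac{675}{12706})^2*(\gamma_{23})^2 + (-\frac{2829}{6353})^2*(\gamma_{24})^2 + (-\frac{810}{6353})^2*(\gamma_{25})^2 + (-\frac{2025}{6353})^2*(\gamma_{26})^2 + (\frac{675}{25412})^2*(\gamma_{34})^2 + (-\frac{405}{6353})^2*(\gamma_{45})^2 + (-\frac{2025}{12706})^2*(\gamma_{46})^2 = \frac{16402500}{40360609}*(-1) + \frac{4100625}{40360609}*(-1) + \frac{455625}{161442436}*(-1) + \frac{8003241}{40360609}*(-1) + \frac{656100}{40360609}*(+1) + \frac{4100625}{40360609}*(+1) + \frac{455625}{645769744}*(-1) + \frac{164025}{40360609}*(+1) + \frac{4100625}{161442436}*(+1) = -\frac{9}{16} (each basis 2-blade squares to minus the product of its generators' squares); cross terms between blades sharing an index anticommute and cancel; the commuting (index-disjoint) pairs give grade-4 terms 2*c*c'*(blade product), which cancel blade by blade — \gamma_{1234}: -\frac{1366875}{40360609} + \frac{1366875}{40360609} = 0; \gamma_{1245}: \frac{3280500}{40360609} - \frac{3280500}{40360609} = 0; \gamma_{1246}: \frac{8201250}{40360609} - \frac{8201250}{40360609} = 0; \gamma_{2345}: \frac{273375}{40360609} - \frac{273375}{40360609} = 0; \gamma_{2346}: \frac{1366875}{80721218} - \frac{1366875}{80721218} = 0; \gamma_{2456}: -\frac{1640250}{40360609} + \frac{1640250}{40360609} = 0 — confirming B is simple. So B^2 = -\frac{9}{16}.
Answer: rotation, certificate B^2 = -\frac{9}{16}. One invariant decides it: the square -\frac{9}{16} survives every conjugation, and its sign is exactly the classification.


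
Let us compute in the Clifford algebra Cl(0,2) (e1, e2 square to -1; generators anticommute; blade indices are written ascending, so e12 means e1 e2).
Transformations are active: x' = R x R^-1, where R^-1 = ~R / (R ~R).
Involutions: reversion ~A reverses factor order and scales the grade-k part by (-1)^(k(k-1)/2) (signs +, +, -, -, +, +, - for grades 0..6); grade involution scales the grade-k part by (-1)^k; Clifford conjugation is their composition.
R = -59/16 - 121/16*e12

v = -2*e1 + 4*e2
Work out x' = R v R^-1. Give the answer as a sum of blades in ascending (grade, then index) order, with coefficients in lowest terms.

~R = -59/16 + 121/16*e12, and R ~R = 9061/128, so R^-1 = ~R / (9061/128).
R v = 301/8*e1 + 3/8*e2
Answer: -17396/9061*e1 - 36598/9061*e2


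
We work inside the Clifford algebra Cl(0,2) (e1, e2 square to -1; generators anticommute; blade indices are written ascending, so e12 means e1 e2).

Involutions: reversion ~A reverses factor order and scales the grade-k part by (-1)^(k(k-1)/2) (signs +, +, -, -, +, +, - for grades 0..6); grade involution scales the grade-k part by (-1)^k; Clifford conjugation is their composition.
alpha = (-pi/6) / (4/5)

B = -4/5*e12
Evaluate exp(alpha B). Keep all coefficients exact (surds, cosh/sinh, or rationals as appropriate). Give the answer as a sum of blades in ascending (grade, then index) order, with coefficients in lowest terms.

B^2 = (-4/5)^2*(e12)^2 = 16/25*(-1) = -16/25 (a basis 2-blade squares to minus the product of its generators' squares).
B^2 = -16/25 — a negative square means the series sums to a rotation: l = 4/5, alpha*l = -pi/6, so exp(alpha B) = cos(-pi/6) + (sin(-pi/6)/(4/5))*B = sqrt(3)/2 + (-5/8)*B.
Answer: sqrt(3)/2 + 1/2*e12


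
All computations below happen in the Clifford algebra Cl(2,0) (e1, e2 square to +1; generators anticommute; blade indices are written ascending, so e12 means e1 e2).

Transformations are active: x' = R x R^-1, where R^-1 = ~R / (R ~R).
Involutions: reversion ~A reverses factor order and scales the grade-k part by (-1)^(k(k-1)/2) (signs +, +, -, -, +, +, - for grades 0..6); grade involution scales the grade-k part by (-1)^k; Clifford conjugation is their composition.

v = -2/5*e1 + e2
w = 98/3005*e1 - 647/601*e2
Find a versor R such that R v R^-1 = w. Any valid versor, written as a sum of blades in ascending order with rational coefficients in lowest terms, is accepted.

Key observation: q(v) = q(w) = 29/25 (sandwiches preserve the norm), so R = v + w = -1104/3005*e1 - 46/601*e2 works whenever it is invertible — the component of v along it is kept and (v - w)/2 reverses, sending v to w.
Answer: -1104/3005*e1 - 46/601*e2


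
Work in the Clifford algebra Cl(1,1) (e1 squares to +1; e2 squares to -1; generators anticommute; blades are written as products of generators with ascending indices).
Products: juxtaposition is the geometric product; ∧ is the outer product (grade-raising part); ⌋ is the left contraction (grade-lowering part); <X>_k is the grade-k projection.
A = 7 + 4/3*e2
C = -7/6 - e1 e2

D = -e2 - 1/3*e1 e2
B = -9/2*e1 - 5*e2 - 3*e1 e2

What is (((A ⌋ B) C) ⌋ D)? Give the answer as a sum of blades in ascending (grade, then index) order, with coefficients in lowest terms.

step 1: 20/3 - 71/2*e1 - 35*e2 - 21*e1 e2
step 2: 119/9 + 917/12*e1 + 229/3*e2 + 107/6*e1 e2
step 3: 1267/18 - 229/9*e1 - 1393/36*e2 - 119/27*e1 e2
Answer: 1267/18 - 229/9*e1 - 1393/36*e2 - 119/27*e1 e2


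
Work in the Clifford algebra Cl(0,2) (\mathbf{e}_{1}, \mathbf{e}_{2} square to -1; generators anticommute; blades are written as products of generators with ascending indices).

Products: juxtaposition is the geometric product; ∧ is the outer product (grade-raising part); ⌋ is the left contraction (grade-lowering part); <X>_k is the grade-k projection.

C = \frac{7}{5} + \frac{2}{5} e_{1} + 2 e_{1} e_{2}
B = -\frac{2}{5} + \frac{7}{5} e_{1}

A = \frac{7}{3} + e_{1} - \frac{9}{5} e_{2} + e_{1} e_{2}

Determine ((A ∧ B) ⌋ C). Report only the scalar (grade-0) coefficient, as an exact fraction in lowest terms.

step 1: -\frac{14}{15} + \frac{43}{15} e_{1} + \frac{18}{25} e_{2} + \frac{53}{25} e_{1} e_{2}
step 2: -\frac{502}{75} + \frac{16}{15} e_{1} - \frac{86}{15} e_{2} - \frac{28}{15} e_{1} e_{2}
Answer: -\frac{502}{75}


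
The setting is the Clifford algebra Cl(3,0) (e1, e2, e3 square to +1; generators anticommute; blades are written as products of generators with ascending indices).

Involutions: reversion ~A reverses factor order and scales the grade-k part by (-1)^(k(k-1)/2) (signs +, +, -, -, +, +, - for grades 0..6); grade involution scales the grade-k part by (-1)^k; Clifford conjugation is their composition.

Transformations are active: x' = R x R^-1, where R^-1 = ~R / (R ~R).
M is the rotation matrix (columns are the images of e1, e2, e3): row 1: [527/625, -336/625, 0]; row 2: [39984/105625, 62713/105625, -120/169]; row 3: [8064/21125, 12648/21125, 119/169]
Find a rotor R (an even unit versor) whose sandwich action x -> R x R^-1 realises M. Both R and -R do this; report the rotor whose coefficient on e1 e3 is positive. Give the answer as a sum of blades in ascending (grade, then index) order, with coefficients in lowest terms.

Method: write R = a + b12*e1 e2 + b13*e1 e3 + b23*e2 e3 with a^2 + b12^2 + b13^2 + b23^2 = 1 (so R^-1 = ~R). Expanding the columns R e_j ~R gives tr M = 4a^2 - 1 and, from the antisymmetric part, M21 - M12 = -4a*b12, M13 - M31 = 4a*b13, M32 - M23 = -4a*b23.
Here tr M = 226151/105625, so a^2 = (1 + tr M)/4 = 82944/105625 and a = ±288/325. Taking a = 288/325: M21 - M12 = 96768/105625, M13 - M31 = -8064/21125, M32 - M23 = 27648/21125, giving b12 = -84/325, b13 = -7/65, b23 = -24/65, i.e. R = 288/325 - 84/325*e1 e2 - 7/65*e1 e3 - 24/65*e2 e3.
Its e1 e3 coefficient is negative, so report the other preimage -R.
Answer: -288/325 + 84/325*e1 e2 + 7/65*e1 e3 + 24/65*e2 e3. Note: both R and -R realise this M (trace 226151/105625); the covering map identifies them, and the e1 e3-coefficient sign is the tie-breaker.


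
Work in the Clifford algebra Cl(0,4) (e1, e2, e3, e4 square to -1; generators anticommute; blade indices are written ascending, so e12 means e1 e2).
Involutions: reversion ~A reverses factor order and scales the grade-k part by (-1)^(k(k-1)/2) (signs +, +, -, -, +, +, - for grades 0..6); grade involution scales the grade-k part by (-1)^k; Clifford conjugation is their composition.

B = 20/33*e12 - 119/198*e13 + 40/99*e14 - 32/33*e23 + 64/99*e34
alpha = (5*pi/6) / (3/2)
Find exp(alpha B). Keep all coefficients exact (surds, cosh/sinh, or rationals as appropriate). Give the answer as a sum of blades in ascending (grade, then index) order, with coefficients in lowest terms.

B^2 term by term: the squares give (20/33)^2*(e12)^2 + (-119/198)^2*(e13)^2 + (40/99)^2*(e14)^2 + (-32/33)^2*(e23)^2 + (64/99)^2*(e34)^2 = 400/1089*(-1) + 14161/39204*(-1) + 1600/9801*(-1) + 1024/1089*(-1) + 4096/9801*(-1) = -9/4 (each basis 2-blade squares to minus the product of its generators' squares); cross terms between blades sharing an index anticommute and cancel; the commuting (index-disjoint) pairs give grade-4 terms 2*c*c'*(blade product), which cancel blade by blade — e1234: 2560/3267 - 2560/3267 = 0 — confirming B is simple. So B^2 = -9/4.
B^2 = -9/4 — since the square is negative, the closed form is circular: l = 3/2, alpha*l = 5*pi/6, so exp(alpha B) = cos(5*pi/6) + (sin(5*pi/6)/(3/2))*B = -sqrt(3)/2 + (1/3)*B.
Answer: -sqrt(3)/2 + 20/99*e12 - 119/594*e13 + 40/297*e14 - 32/99*e23 + 64/297*e34


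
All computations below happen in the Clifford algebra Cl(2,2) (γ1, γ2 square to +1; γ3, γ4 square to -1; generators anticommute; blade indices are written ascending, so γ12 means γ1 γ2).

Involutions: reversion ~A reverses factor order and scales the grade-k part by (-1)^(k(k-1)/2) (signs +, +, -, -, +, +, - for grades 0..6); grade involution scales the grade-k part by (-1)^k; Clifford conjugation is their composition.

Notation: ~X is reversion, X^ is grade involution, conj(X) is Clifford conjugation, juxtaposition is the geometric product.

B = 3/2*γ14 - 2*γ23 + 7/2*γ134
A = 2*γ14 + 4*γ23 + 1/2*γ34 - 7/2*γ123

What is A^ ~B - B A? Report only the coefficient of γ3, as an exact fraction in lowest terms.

first term: 5 + 35/4*γ1 + 7*γ3 + 3/4*γ13 + 53/4*γ24 + 14*γ124 - 21/4*γ234 - 2*γ1234
second term: -5 + 21/4*γ1 - 7*γ3 + 3/4*γ13 - 45/4*γ24 + 14*γ124 + 21/4*γ234 + 2*γ1234
Answer: 14


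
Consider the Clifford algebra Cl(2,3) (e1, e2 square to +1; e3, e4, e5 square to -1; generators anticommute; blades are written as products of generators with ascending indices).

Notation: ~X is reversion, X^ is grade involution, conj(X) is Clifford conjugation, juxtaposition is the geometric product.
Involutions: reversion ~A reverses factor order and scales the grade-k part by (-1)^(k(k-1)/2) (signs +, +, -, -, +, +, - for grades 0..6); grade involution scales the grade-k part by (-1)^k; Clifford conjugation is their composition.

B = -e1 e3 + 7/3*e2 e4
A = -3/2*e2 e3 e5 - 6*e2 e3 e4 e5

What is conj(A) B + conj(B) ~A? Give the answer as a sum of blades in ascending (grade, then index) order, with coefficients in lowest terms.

first term: 14*e3 e5 - 3/2*e1 e2 e5 + 7/2*e3 e4 e5 - 6*e1 e2 e4 e5
second term: -14*e3 e5 + 3/2*e1 e2 e5 - 7/2*e3 e4 e5 - 6*e1 e2 e4 e5
Answer: -12*e1 e2 e4 e5


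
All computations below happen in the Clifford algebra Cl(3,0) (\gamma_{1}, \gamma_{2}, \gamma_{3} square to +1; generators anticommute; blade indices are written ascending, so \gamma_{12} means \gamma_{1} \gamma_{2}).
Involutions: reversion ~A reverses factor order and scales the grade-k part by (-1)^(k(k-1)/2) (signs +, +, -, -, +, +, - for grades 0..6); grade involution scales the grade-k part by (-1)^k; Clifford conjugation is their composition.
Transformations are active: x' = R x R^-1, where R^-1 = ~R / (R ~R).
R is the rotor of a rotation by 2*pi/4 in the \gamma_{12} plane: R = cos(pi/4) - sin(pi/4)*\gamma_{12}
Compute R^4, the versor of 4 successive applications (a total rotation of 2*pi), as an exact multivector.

Half-angle bookkeeping: 4 applications in \gamma_{12} add up to rotor phase 4*pi/4 = \pi, so R^4 = cos(\pi) - sin(\pi)*\gamma_{12}.
cos(\pi) = -1 and sin(\pi) = 0, so R^4 = -1. The total rotation 2*pi is 1 full turn, so every vector returns to itself, yet the rotor is -1, on the OTHER sheet of the double cover (an odd number of 2*pi turns).
Answer: -1


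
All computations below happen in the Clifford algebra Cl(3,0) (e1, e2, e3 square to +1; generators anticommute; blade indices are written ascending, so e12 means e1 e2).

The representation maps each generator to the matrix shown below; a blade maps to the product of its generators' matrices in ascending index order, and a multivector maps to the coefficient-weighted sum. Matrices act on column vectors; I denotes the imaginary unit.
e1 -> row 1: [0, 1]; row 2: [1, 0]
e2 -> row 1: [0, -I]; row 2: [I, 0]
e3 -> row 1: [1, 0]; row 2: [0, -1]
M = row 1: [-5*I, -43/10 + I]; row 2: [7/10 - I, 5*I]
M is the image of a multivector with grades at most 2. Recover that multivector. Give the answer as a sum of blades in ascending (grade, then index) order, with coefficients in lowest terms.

Method: 1, rho(e1), rho(e2), rho(e3) form a trace-orthogonal basis of the 2x2 complex matrices (tr(X Y) = 2 if X = Y, else 0), so M = m0*1 + m1*rho(e1) + m2*rho(e2) + m3*rho(e3) with m0 = tr(M)/2 = 0, m1 = tr(M rho(e1))/2 = -9/5, m2 = tr(M rho(e2))/2 = -1 - 5*I/2, m3 = tr(M rho(e3))/2 = -5*I.
Multiplying table entries, the bivector images are rho(e12) = I*rho(e3), rho(e13) = -I*rho(e2), rho(e23) = I*rho(e1); with real blade coefficients the real parts of m0..m3 are the coefficients of 1, e1, e2, e3 and the imaginary parts give the bivectors (e23: Im m1, e13: -Im m2, e12: Im m3).
Answer: -9/5*e1 - e2 - 5*e12 + 5/2*e13


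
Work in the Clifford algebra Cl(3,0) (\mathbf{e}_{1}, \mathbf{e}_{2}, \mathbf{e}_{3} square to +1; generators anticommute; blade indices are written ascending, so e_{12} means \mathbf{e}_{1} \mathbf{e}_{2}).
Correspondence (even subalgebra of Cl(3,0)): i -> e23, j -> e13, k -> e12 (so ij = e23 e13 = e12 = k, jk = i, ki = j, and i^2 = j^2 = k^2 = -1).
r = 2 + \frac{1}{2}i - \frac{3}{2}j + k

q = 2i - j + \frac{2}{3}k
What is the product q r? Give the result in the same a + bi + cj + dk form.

In blades: q = \frac{2}{3} e_{12} - e_{13} + 2 e_{23}, r = 2 + e_{12} - \frac{3}{2} e_{13} + \frac{1}{2} e_{23}.
Distribute q over r term by term (generator squares from the signature, products reordered to ascending indices): (\frac{2}{3} e_{12})*r = -\frac{2}{3} + \frac{4}{3} e_{12} + \frac{1}{3} e_{13} + e_{23}; (-e_{13})*r = -\frac{3}{2} + \frac{1}{2} e_{12} - 2 e_{13} - e_{23}; (2 e_{23})*r = -1 - 3 e_{12} - 2 e_{13} + 4 e_{23}.
Sum: -\frac{19}{6} - \frac{7}{6} e_{12} - \frac{11}{3} e_{13} + 4 e_{23}; translating back through the correspondence:
Answer: -\frac{19}{6} + 4i - \frac{11}{3}j - \frac{7}{6}k
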